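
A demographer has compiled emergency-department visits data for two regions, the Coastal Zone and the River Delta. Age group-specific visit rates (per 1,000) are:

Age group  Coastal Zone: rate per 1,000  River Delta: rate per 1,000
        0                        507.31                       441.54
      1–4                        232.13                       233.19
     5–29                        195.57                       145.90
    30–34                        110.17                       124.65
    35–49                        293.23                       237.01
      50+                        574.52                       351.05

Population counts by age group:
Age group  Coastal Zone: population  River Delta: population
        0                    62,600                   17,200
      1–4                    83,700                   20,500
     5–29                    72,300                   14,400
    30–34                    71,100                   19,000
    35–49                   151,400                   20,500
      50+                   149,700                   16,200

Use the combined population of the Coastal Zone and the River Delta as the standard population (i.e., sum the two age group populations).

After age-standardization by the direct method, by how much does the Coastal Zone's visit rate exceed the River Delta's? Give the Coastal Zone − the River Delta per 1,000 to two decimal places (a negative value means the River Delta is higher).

78.55

Combined standard total = 698,600; weights = 0.1142, 0.1492, 0.1241, 0.1290, 0.2461, 0.2375.
The Coastal Zone: 0.1142×507.31 + 0.1492×232.13 + 0.1241×195.57 + 0.1290×110.17 + 0.2461×293.23 + 0.2375×574.52 = 339.6402 per 1,000.
The River Delta: 0.1142×441.54 + 0.1492×233.19 + 0.1241×145.90 + 0.1290×124.65 + 0.2461×237.01 + 0.2375×351.05 = 261.0865 per 1,000.
Difference = 339.6402 − 261.0865 = 78.5537.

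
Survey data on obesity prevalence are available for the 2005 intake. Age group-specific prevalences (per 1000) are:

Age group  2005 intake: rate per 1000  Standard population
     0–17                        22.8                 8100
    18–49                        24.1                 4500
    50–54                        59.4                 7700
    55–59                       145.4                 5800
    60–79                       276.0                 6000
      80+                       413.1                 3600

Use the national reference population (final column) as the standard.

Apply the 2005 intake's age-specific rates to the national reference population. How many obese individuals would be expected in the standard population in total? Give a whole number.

4737

Expected obese individuals = Σ (standard pop × age-specific rate ÷ 1000)
= 8100×22.8/1000 + 4500×24.1/1000 + 7700×59.4/1000 + 5800×145.4/1000 + 6000×276.0/1000 + 3600×413.1/1000
= 184.68 + 108.45 + 457.38 + 843.32 + 1656.00 + 1487.16 = 4736.99.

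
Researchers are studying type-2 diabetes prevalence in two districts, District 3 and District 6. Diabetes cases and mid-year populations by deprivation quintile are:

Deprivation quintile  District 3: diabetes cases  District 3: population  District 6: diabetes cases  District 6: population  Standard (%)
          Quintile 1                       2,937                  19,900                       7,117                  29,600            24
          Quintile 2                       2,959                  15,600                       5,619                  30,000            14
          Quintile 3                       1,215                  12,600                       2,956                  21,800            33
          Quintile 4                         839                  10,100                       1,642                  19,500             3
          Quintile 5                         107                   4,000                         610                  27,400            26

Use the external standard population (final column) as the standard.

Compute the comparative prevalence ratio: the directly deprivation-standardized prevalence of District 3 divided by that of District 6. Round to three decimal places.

0.754

Deprivation-specific rates per 1,000 for District 3: 147.588, 189.679, 96.429, 83.069, 26.750.
For District 6: 240.439, 187.300, 135.596, 84.205, 22.263.
Standard weights: 0.24, 0.14, 0.33, 0.03, 0.26.
District 3: 0.2400×147.588 + 0.1400×189.679 + 0.3300×96.429 + 0.0300×83.069 + 0.2600×26.750 = 103.2447 per 1,000.
District 6: 0.2400×240.439 + 0.1400×187.300 + 0.3300×135.596 + 0.0300×84.205 + 0.2600×22.263 = 136.9887 per 1,000.
Ratio = 103.2447 ÷ 136.9887 = 0.75367.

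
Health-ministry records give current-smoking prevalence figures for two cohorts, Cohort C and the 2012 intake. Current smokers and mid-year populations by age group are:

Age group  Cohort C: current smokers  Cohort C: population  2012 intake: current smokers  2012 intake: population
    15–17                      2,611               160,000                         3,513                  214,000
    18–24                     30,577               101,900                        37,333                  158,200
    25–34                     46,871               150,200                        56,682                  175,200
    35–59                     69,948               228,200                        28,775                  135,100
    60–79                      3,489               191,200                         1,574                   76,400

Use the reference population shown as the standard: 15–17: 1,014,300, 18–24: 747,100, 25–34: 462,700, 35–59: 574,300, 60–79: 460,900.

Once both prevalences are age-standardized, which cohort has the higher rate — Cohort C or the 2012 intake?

Cohort C

Age-specific rates per 1,000 for Cohort C: 16.319, 300.069, 312.057, 306.521, 18.248.
For the 2012 intake: 16.416, 235.986, 323.527, 212.990, 20.602.
Standard total = 3,259,300; weights = 0.3112, 0.2292, 0.1420, 0.1762, 0.1414.
Cohort C: 0.3112×16.319 + 0.2292×300.069 + 0.1420×312.057 + 0.1762×306.521 + 0.1414×18.248 = 174.7515 per 1,000.
The 2012 intake: 0.3112×16.416 + 0.2292×235.986 + 0.1420×323.527 + 0.1762×212.990 + 0.1414×20.602 = 145.5735 per 1,000.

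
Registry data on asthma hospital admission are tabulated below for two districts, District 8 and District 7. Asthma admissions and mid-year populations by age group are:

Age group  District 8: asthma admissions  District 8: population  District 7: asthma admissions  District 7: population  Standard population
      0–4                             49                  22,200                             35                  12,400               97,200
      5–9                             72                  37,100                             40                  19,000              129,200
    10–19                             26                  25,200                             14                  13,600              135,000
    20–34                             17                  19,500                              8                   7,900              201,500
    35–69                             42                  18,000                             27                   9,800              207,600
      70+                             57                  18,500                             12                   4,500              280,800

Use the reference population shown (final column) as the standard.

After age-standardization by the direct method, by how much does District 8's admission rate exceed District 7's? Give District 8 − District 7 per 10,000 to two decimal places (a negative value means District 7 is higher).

-0.76

Age-specific rates per 10,000 for District 8: 22.07, 19.41, 10.32, 8.72, 23.33, 30.81.
For District 7: 28.23, 21.05, 10.29, 10.13, 27.55, 26.67.
Standard total = 1,051,300; weights = 0.0925, 0.1229, 0.1284, 0.1917, 0.1975, 0.2671.
District 8: 0.0925×22.07 + 0.1229×19.41 + 0.1284×10.32 + 0.1917×8.72 + 0.1975×23.33 + 0.2671×30.81 = 20.2587 per 10,000.
District 7: 0.0925×28.23 + 0.1229×21.05 + 0.1284×10.29 + 0.1917×10.13 + 0.1975×27.55 + 0.2671×26.67 = 21.0229 per 10,000.
Difference = 20.2587 − 21.0229 = -0.7642.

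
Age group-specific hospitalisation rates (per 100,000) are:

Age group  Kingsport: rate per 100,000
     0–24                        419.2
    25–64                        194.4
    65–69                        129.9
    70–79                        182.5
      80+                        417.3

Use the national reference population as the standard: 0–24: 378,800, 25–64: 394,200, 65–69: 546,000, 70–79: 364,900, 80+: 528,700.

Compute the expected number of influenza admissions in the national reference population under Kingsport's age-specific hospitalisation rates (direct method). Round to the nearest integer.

5936

Expected influenza admissions = Σ (standard pop × age-specific rate ÷ 100,000)
= 378,800×419.2/100,000 + 394,200×194.4/100,000 + 546,000×129.9/100,000 + 364,900×182.5/100,000 + 528,700×417.3/100,000
= 1587.93 + 766.32 + 709.25 + 665.94 + 2206.27 = 5935.72.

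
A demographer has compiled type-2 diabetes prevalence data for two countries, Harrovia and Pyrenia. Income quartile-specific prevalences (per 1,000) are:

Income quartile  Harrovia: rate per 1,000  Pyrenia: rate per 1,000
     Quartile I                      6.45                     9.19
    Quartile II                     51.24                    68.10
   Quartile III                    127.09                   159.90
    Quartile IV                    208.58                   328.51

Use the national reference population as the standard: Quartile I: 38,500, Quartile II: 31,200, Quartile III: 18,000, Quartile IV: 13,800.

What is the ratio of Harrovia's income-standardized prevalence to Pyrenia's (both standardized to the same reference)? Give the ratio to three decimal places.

0.709

Standard total = 101,500; weights = 0.3793, 0.3074, 0.1773, 0.1360.
Harrovia: 0.3793×6.45 + 0.3074×51.24 + 0.1773×127.09 + 0.1360×208.58 = 69.0940 per 1,000.
Pyrenia: 0.3793×9.19 + 0.3074×68.10 + 0.1773×159.90 + 0.1360×328.51 = 97.4401 per 1,000.
Ratio = 69.0940 ÷ 97.4401 = 0.70909.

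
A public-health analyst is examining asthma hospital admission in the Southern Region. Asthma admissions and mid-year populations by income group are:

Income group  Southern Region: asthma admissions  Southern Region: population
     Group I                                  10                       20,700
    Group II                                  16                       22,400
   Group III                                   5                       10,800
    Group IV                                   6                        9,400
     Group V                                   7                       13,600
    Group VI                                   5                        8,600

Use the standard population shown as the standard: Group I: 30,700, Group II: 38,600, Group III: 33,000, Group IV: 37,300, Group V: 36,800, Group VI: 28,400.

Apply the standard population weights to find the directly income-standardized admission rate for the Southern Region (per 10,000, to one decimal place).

5.7

Income-specific rates per 10,000 for the Southern Region: 4.83, 7.14, 4.63, 6.38, 5.15, 5.81.
Standard total = 204,800; weights = 0.1499, 0.1885, 0.1611, 0.1821, 0.1797, 0.1387.
Standardized rate: 0.1499×4.83 + 0.1885×7.14 + 0.1611×4.63 + 0.1821×6.38 + 0.1797×5.15 + 0.1387×5.81 = 5.7100 per 10,000.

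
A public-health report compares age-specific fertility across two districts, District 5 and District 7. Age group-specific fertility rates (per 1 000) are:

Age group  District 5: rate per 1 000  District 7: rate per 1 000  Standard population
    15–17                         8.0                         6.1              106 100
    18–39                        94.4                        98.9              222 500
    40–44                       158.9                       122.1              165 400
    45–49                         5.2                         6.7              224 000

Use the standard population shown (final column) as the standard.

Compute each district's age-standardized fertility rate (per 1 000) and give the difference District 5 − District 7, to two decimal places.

6.90

Standard total = 718 000; weights = 0.1478, 0.3099, 0.2304, 0.3120.
District 5: 0.1478×8.0 + 0.3099×94.4 + 0.2304×158.9 + 0.3120×5.2 = 68.6625 per 1 000.
District 7: 0.1478×6.1 + 0.3099×98.9 + 0.2304×122.1 + 0.3120×6.7 = 61.7669 per 1 000.
Difference = 68.6625 − 61.7669 = 6.8956.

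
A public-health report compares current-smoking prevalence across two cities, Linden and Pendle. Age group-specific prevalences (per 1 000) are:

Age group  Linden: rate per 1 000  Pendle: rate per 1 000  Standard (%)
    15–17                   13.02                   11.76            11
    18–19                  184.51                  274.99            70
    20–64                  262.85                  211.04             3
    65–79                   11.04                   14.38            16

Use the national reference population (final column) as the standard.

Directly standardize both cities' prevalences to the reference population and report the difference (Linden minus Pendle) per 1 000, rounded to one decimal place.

-62.2

Standard weights: 0.11, 0.70, 0.03, 0.16.
Linden: 0.1100×13.02 + 0.7000×184.51 + 0.0300×262.85 + 0.1600×11.04 = 140.2411 per 1 000.
Pendle: 0.1100×11.76 + 0.7000×274.99 + 0.0300×211.04 + 0.1600×14.38 = 202.4186 per 1 000.
Difference = 140.2411 − 202.4186 = -62.1775.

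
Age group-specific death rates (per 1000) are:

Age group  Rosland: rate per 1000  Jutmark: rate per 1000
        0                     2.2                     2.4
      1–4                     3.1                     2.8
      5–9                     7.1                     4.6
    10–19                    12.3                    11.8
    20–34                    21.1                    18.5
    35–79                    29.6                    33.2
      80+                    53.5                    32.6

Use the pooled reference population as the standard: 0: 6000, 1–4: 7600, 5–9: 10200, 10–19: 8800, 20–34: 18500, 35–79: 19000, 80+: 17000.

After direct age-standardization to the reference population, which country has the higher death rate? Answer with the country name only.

Rosland

Standard total = 87100; weights = 0.0689, 0.0873, 0.1171, 0.1010, 0.2124, 0.2181, 0.1952.
Rosland: 0.0689×2.2 + 0.0873×3.1 + 0.1171×7.1 + 0.1010×12.3 + 0.2124×21.1 + 0.2181×29.6 + 0.1952×53.5 = 23.8768 per 1000.
Jutmark: 0.0689×2.4 + 0.0873×2.8 + 0.1171×4.6 + 0.1010×11.8 + 0.2124×18.5 + 0.2181×33.2 + 0.1952×32.6 = 19.6750 per 1000.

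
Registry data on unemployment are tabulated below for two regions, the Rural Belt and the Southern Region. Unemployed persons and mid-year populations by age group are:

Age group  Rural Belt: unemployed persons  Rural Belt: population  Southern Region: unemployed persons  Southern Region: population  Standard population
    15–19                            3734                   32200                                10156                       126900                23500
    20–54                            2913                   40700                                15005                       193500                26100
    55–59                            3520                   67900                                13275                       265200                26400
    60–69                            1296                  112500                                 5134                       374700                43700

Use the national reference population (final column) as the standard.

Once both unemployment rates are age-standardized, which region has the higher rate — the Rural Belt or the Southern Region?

Age-specific rates per 1000 for the Rural Belt: 115.963, 71.572, 51.841, 11.520.
For the Southern Region: 80.032, 77.545, 50.057, 13.702.
Standard total = 119700; weights = 0.1963, 0.2180, 0.2206, 0.3651.
The Rural Belt: 0.1963×115.963 + 0.2180×71.572 + 0.2206×51.841 + 0.3651×11.520 = 54.0116 per 1000.
The Southern Region: 0.1963×80.032 + 0.2180×77.545 + 0.2206×50.057 + 0.3651×13.702 = 48.6627 per 1000.
The crude rates (45.25 vs 45.37) would put the Southern Region higher, but that reflects its age composition; once standardized to a common age structure, the Rural Belt has the higher underlying rate.

Rural Belt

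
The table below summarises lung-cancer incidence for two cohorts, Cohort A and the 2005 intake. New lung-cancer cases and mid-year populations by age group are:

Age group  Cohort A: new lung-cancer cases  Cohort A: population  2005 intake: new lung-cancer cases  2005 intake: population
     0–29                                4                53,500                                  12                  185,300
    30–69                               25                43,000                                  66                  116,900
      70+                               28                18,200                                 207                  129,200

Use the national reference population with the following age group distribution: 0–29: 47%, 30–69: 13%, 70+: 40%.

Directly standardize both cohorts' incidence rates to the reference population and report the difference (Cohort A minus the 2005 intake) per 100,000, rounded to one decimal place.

Age-specific rates per 100,000 for Cohort A: 7.48, 58.14, 153.85.
For the 2005 intake: 6.48, 56.46, 160.22.
Standard weights: 0.47, 0.13, 0.40.
Cohort A: 0.4700×7.48 + 0.1300×58.14 + 0.4000×153.85 = 72.6106 per 100,000.
The 2005 intake: 0.4700×6.48 + 0.1300×56.46 + 0.4000×160.22 = 74.4700 per 100,000.
Difference = 72.6106 − 74.4700 = -1.8594.

-1.9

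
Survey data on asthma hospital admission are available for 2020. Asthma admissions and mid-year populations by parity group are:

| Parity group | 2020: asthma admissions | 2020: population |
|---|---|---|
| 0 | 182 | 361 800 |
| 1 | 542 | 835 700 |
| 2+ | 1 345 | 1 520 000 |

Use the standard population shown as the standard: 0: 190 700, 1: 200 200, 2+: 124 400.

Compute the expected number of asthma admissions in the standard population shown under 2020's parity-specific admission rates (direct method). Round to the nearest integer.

336

Parity-specific rates per 10 000 for 2020: 5.03, 6.49, 8.85.
Expected asthma admissions = Σ (standard pop × parity-specific rate ÷ 10 000)
= 190 700×5.03/10 000 + 200 200×6.49/10 000 + 124 400×8.85/10 000
= 95.93 + 129.84 + 110.08 = 335.85.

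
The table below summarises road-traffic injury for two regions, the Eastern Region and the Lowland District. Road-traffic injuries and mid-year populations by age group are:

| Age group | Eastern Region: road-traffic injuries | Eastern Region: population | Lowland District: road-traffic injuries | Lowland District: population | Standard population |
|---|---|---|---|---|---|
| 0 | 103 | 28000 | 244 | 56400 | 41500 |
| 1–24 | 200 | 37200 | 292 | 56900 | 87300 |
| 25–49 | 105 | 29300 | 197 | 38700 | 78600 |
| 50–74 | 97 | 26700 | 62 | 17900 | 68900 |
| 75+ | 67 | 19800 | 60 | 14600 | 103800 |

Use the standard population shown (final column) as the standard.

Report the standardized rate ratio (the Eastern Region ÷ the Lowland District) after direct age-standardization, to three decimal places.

0.889

Age-specific rates per 100000 for the Eastern Region: 367.86, 537.63, 358.36, 363.30, 338.38.
For the Lowland District: 432.62, 513.18, 509.04, 346.37, 410.96.
Standard total = 380100; weights = 0.1092, 0.2297, 0.2068, 0.1813, 0.2731.
The Eastern Region: 0.1092×367.86 + 0.2297×537.63 + 0.2068×358.36 + 0.1813×363.30 + 0.2731×338.38 = 396.0119 per 100000.
The Lowland District: 0.1092×432.62 + 0.2297×513.18 + 0.2068×509.04 + 0.1813×346.37 + 0.2731×410.96 = 445.3770 per 100000.
Ratio = 396.0119 ÷ 445.3770 = 0.88916.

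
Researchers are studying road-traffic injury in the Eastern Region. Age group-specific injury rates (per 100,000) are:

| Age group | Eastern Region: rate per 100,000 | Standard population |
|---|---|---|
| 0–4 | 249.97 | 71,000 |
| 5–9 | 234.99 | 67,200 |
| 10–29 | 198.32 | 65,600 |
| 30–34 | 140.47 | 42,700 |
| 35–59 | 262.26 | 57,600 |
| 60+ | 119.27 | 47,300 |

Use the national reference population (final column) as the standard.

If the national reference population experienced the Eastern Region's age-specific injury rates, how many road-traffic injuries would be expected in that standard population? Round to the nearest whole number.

Expected road-traffic injuries = Σ (standard pop × age-specific rate ÷ 100,000)
= 71,000×249.97/100,000 + 67,200×234.99/100,000 + 65,600×198.32/100,000 + 42,700×140.47/100,000 + 57,600×262.26/100,000 + 47,300×119.27/100,000
= 177.48 + 157.91 + 130.10 + 59.98 + 151.06 + 56.41 = 732.95.

733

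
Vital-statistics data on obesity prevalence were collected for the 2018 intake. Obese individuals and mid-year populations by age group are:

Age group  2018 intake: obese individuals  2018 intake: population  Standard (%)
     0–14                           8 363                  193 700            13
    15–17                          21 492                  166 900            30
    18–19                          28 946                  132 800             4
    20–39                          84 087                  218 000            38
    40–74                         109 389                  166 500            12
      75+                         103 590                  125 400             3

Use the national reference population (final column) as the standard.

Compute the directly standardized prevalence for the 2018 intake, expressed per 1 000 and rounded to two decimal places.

303.16

Age-specific rates per 1 000 for the 2018 intake: 43.175, 128.772, 217.967, 385.720, 656.991, 826.077.
Standard weights: 0.13, 0.30, 0.04, 0.38, 0.12, 0.03.
Standardized rate: 0.1300×43.175 + 0.3000×128.772 + 0.0400×217.967 + 0.3800×385.720 + 0.1200×656.991 + 0.0300×826.077 = 303.1578 per 1 000.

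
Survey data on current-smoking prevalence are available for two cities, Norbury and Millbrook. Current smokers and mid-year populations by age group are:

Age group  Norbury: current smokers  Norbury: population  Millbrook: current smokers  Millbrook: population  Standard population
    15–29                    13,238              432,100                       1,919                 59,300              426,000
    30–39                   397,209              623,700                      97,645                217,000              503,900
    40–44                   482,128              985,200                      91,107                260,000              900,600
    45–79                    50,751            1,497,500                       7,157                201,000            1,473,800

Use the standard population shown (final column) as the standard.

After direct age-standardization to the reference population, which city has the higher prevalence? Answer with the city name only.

Age-specific rates per 1,000 for Norbury: 30.636, 636.859, 489.371, 33.890.
For Millbrook: 32.361, 449.977, 350.412, 35.607.
Standard total = 3,304,300; weights = 0.1289, 0.1525, 0.2726, 0.4460.
Norbury: 0.1289×30.636 + 0.1525×636.859 + 0.2726×489.371 + 0.4460×33.890 = 249.5655 per 1,000.
Millbrook: 0.1289×32.361 + 0.1525×449.977 + 0.2726×350.412 + 0.4460×35.607 = 184.1804 per 1,000.
The crude rates (266.59 vs 268.31) would put Millbrook higher, but that reflects its age composition; once standardized to a common age structure, Norbury has the higher underlying rate.

Norbury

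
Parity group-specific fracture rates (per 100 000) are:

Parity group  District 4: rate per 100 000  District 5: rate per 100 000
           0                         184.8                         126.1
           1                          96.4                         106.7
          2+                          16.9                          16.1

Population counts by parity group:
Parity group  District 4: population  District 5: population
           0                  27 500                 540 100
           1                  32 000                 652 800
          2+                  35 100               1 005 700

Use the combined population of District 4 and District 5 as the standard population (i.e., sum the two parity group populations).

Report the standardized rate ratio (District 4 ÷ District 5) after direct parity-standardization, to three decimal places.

1.168

Combined standard total = 2 293 200; weights = 0.2475, 0.2986, 0.4539.
District 4: 0.2475×184.8 + 0.2986×96.4 + 0.4539×16.9 = 82.1981 per 100 000.
District 5: 0.2475×126.1 + 0.2986×106.7 + 0.4539×16.1 = 70.3817 per 100 000.
Ratio = 82.1981 ÷ 70.3817 = 1.16789.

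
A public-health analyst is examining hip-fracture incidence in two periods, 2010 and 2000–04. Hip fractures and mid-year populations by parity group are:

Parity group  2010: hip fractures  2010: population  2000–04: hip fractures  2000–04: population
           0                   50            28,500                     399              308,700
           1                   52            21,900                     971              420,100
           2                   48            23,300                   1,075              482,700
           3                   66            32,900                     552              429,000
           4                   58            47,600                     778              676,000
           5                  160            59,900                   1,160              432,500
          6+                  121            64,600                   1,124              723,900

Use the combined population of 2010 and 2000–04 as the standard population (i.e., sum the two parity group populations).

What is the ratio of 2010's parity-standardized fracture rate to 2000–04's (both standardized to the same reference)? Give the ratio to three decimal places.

1.111

Parity-specific rates per 100,000 for 2010: 175.44, 237.44, 206.01, 200.61, 121.85, 267.11, 187.31.
For 2000–04: 129.25, 231.14, 222.71, 128.67, 115.09, 268.21, 155.27.
Combined standard total = 3,751,600; weights = 0.0899, 0.1178, 0.1349, 0.1231, 0.1929, 0.1313, 0.2102.
2010: 0.0899×175.44 + 0.1178×237.44 + 0.1349×206.01 + 0.1231×200.61 + 0.1929×121.85 + 0.1313×267.11 + 0.2102×187.31 = 194.1560 per 100,000.
2000–04: 0.0899×129.25 + 0.1178×231.14 + 0.1349×222.71 + 0.1231×128.67 + 0.1929×115.09 + 0.1313×268.21 + 0.2102×155.27 = 174.7634 per 100,000.
Ratio = 194.1560 ÷ 174.7634 = 1.11097.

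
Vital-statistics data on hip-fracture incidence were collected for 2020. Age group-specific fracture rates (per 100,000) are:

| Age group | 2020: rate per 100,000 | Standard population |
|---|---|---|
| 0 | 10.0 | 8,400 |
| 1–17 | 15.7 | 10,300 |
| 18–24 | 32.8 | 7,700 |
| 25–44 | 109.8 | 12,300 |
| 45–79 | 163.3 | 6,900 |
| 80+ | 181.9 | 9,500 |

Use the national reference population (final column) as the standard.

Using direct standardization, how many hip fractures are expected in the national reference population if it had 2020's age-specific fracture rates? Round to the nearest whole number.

Expected hip fractures = Σ (standard pop × age-specific rate ÷ 100,000)
= 8,400×10.0/100,000 + 10,300×15.7/100,000 + 7,700×32.8/100,000 + 12,300×109.8/100,000 + 6,900×163.3/100,000 + 9,500×181.9/100,000
= 0.84 + 1.62 + 2.53 + 13.51 + 11.27 + 17.28 = 47.04.

47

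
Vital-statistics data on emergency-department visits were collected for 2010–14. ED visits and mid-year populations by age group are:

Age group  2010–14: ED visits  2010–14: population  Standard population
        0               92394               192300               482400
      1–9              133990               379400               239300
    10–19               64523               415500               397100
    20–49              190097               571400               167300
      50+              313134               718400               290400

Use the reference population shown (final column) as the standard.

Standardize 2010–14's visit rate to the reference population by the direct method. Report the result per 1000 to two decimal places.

355.34

Age-specific rates per 1000 for 2010–14: 480.468, 353.163, 155.290, 332.686, 435.877.
Standard total = 1576500; weights = 0.3060, 0.1518, 0.2519, 0.1061, 0.1842.
Standardized rate: 0.3060×480.468 + 0.1518×353.163 + 0.2519×155.290 + 0.1061×332.686 + 0.1842×435.877 = 355.3393 per 1000.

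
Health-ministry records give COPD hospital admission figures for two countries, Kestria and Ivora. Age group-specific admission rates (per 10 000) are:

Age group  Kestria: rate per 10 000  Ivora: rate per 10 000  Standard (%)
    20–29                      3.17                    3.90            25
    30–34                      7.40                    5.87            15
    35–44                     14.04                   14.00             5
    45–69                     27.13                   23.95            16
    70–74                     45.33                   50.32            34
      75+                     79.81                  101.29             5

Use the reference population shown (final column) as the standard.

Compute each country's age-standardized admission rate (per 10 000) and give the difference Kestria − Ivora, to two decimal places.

Standard weights: 0.25, 0.15, 0.05, 0.16, 0.34, 0.05.
Kestria: 0.2500×3.17 + 0.1500×7.40 + 0.0500×14.04 + 0.1600×27.13 + 0.3400×45.33 + 0.0500×79.81 = 26.3480 per 10 000.
Ivora: 0.2500×3.90 + 0.1500×5.87 + 0.0500×14.00 + 0.1600×23.95 + 0.3400×50.32 + 0.0500×101.29 = 28.5608 per 10 000.
Difference = 26.3480 − 28.5608 = -2.2128.

-2.21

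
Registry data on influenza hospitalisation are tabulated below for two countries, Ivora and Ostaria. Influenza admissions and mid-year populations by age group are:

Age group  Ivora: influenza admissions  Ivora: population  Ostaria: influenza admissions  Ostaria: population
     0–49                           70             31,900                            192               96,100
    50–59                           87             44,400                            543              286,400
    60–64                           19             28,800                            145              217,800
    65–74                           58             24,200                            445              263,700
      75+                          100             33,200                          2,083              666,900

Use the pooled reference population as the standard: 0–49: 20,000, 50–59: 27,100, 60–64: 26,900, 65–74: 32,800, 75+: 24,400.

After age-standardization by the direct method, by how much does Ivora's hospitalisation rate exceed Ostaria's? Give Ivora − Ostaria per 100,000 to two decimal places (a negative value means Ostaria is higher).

Age-specific rates per 100,000 for Ivora: 219.44, 195.95, 65.97, 239.67, 301.20.
For Ostaria: 199.79, 189.59, 66.57, 168.75, 312.34.
Standard total = 131,200; weights = 0.1524, 0.2066, 0.2050, 0.2500, 0.1860.
Ivora: 0.1524×219.44 + 0.2066×195.95 + 0.2050×65.97 + 0.2500×239.67 + 0.1860×301.20 = 203.3846 per 100,000.
Ostaria: 0.1524×199.79 + 0.2066×189.59 + 0.2050×66.57 + 0.2500×168.75 + 0.1860×312.34 = 183.5436 per 100,000.
Difference = 203.3846 − 183.5436 = 19.8410.

19.84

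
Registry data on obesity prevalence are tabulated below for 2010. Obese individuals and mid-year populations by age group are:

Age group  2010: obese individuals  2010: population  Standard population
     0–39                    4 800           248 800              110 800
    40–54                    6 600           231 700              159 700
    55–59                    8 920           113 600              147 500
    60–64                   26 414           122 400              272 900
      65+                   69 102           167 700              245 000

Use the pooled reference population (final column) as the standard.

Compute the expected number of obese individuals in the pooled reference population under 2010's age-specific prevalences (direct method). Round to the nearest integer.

Age-specific rates per 1 000 for 2010: 19.293, 28.485, 78.521, 215.801, 412.057.
Expected obese individuals = Σ (standard pop × age-specific rate ÷ 1 000)
= 110 800×19.293/1 000 + 159 700×28.485/1 000 + 147 500×78.521/1 000 + 272 900×215.801/1 000 + 245 000×412.057/1 000
= 2137.62 + 4549.07 + 11581.87 + 58892.00 + 100954.03 = 178114.58.

178115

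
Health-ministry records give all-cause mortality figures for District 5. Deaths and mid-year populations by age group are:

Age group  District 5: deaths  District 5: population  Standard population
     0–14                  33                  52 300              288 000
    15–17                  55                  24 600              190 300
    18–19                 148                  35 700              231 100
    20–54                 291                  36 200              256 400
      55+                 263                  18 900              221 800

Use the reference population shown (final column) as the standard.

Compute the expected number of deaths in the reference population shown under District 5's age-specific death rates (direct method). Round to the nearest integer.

Age-specific rates per 100 000 for District 5: 63.10, 223.58, 414.57, 803.87, 1391.53.
Expected deaths = Σ (standard pop × age-specific rate ÷ 100 000)
= 288 000×63.10/100 000 + 190 300×223.58/100 000 + 231 100×414.57/100 000 + 256 400×803.87/100 000 + 221 800×1391.53/100 000
= 181.72 + 425.47 + 958.06 + 2061.12 + 3086.42 = 6712.79.

6713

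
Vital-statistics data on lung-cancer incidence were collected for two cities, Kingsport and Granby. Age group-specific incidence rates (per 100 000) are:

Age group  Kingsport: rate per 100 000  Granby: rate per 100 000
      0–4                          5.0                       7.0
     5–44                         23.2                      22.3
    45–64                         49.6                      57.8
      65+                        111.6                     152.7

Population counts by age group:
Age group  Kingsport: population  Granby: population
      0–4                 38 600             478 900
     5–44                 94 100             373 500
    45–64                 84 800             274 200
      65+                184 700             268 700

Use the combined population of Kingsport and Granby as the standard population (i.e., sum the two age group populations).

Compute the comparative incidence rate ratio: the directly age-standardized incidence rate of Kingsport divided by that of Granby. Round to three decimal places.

Combined standard total = 1 797 500; weights = 0.2879, 0.2601, 0.1997, 0.2522.
Kingsport: 0.2879×5.0 + 0.2601×23.2 + 0.1997×49.6 + 0.2522×111.6 = 45.5308 per 100 000.
Granby: 0.2879×7.0 + 0.2601×22.3 + 0.1997×57.8 + 0.2522×152.7 = 57.8773 per 100 000.
Ratio = 45.5308 ÷ 57.8773 = 0.78668.

0.787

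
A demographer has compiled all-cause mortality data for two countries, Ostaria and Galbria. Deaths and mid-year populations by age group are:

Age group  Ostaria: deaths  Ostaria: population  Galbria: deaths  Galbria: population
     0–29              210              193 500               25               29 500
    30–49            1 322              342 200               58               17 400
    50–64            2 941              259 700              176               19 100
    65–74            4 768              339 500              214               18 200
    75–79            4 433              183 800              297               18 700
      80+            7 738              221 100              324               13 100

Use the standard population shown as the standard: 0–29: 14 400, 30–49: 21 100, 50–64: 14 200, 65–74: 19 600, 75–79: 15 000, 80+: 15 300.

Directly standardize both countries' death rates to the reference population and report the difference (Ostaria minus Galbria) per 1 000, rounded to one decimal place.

3.7

Age-specific rates per 1 000 for Ostaria: 1.085, 3.863, 11.325, 14.044, 24.119, 34.998.
For Galbria: 0.847, 3.333, 9.215, 11.758, 15.882, 24.733.
Standard total = 99 600; weights = 0.1446, 0.2118, 0.1426, 0.1968, 0.1506, 0.1536.
Ostaria: 0.1446×1.085 + 0.2118×3.863 + 0.1426×11.325 + 0.1968×14.044 + 0.1506×24.119 + 0.1536×34.998 = 14.3621 per 1 000.
Galbria: 0.1446×0.847 + 0.2118×3.333 + 0.1426×9.215 + 0.1968×11.758 + 0.1506×15.882 + 0.1536×24.733 = 10.6475 per 1 000.
Difference = 14.3621 − 10.6475 = 3.7145.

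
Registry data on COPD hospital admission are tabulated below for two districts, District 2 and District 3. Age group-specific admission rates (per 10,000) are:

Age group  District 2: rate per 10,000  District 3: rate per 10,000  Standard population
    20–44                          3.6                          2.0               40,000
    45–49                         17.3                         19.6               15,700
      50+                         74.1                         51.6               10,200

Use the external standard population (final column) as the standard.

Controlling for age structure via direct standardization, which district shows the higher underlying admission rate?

District 2

Standard total = 65,900; weights = 0.6070, 0.2382, 0.1548.
District 2: 0.6070×3.6 + 0.2382×17.3 + 0.1548×74.1 = 17.7759 per 10,000.
District 3: 0.6070×2.0 + 0.2382×19.6 + 0.1548×51.6 = 13.8701 per 10,000.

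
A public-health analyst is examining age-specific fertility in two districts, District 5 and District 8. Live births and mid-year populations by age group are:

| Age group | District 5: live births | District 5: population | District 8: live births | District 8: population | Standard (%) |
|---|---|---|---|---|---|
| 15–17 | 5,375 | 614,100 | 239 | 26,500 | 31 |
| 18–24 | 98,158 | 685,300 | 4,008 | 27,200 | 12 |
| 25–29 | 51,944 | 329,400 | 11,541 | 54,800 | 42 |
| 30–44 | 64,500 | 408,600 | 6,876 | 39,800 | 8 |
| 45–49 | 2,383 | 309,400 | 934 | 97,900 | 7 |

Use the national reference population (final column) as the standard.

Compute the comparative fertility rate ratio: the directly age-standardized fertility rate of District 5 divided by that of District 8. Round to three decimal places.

0.805

Age-specific rates per 1,000 for District 5: 8.753, 143.234, 157.693, 157.856, 7.702.
For District 8: 9.019, 147.353, 210.602, 172.764, 9.540.
Standard weights: 0.31, 0.12, 0.42, 0.08, 0.07.
District 5: 0.3100×8.753 + 0.1200×143.234 + 0.4200×157.693 + 0.0800×157.856 + 0.0700×7.702 = 99.2999 per 1,000.
District 8: 0.3100×9.019 + 0.1200×147.353 + 0.4200×210.602 + 0.0800×172.764 + 0.0700×9.540 = 123.4201 per 1,000.
Ratio = 99.2999 ÷ 123.4201 = 0.80457.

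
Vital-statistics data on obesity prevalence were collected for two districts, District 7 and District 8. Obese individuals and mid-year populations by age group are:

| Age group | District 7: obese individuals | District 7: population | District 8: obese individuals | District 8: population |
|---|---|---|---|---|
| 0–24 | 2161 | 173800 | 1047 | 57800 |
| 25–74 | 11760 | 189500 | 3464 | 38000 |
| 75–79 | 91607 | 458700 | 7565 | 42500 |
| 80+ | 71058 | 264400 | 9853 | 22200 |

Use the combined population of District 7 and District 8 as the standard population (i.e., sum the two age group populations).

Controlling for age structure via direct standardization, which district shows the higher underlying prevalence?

Age-specific rates per 1000 for District 7: 12.434, 62.058, 199.710, 268.752.
For District 8: 18.114, 91.158, 178.000, 443.829.
Combined standard total = 1246900; weights = 0.1857, 0.1825, 0.4020, 0.2299.
District 7: 0.1857×12.434 + 0.1825×62.058 + 0.4020×199.710 + 0.2299×268.752 = 155.6796 per 1000.
District 8: 0.1857×18.114 + 0.1825×91.158 + 0.4020×178.000 + 0.2299×443.829 = 193.5589 per 1000.
The crude rates (162.54 vs 136.63) would put District 7 higher, but that reflects its age composition; once standardized to a common age structure, District 8 has the higher underlying rate.

District 8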